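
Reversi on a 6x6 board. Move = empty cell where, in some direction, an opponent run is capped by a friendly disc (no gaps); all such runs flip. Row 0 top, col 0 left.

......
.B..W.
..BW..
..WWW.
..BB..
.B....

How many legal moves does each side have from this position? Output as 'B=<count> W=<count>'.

Answer: B=5 W=6

Derivation:
-- B to move --
(0,3): no bracket -> illegal
(0,4): no bracket -> illegal
(0,5): no bracket -> illegal
(1,2): no bracket -> illegal
(1,3): flips 2 -> legal
(1,5): no bracket -> illegal
(2,1): flips 1 -> legal
(2,4): flips 2 -> legal
(2,5): flips 1 -> legal
(3,1): no bracket -> illegal
(3,5): no bracket -> illegal
(4,1): no bracket -> illegal
(4,4): flips 1 -> legal
(4,5): no bracket -> illegal
B mobility = 5
-- W to move --
(0,0): flips 2 -> legal
(0,1): no bracket -> illegal
(0,2): no bracket -> illegal
(1,0): no bracket -> illegal
(1,2): flips 1 -> legal
(1,3): no bracket -> illegal
(2,0): no bracket -> illegal
(2,1): flips 1 -> legal
(3,1): no bracket -> illegal
(4,0): no bracket -> illegal
(4,1): no bracket -> illegal
(4,4): no bracket -> illegal
(5,0): no bracket -> illegal
(5,2): flips 2 -> legal
(5,3): flips 1 -> legal
(5,4): flips 1 -> legal
W mobility = 6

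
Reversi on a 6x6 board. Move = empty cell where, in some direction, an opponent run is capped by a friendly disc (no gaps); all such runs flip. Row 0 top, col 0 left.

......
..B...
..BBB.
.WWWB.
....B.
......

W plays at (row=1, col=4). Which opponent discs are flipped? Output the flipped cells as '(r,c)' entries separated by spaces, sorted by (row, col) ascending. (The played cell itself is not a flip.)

Dir NW: first cell '.' (not opp) -> no flip
Dir N: first cell '.' (not opp) -> no flip
Dir NE: first cell '.' (not opp) -> no flip
Dir W: first cell '.' (not opp) -> no flip
Dir E: first cell '.' (not opp) -> no flip
Dir SW: opp run (2,3) capped by W -> flip
Dir S: opp run (2,4) (3,4) (4,4), next='.' -> no flip
Dir SE: first cell '.' (not opp) -> no flip

Answer: (2,3)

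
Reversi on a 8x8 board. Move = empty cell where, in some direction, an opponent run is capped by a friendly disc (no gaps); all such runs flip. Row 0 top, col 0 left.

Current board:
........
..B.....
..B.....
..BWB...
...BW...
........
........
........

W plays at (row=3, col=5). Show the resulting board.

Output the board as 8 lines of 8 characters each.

Place W at (3,5); scan 8 dirs for brackets.
Dir NW: first cell '.' (not opp) -> no flip
Dir N: first cell '.' (not opp) -> no flip
Dir NE: first cell '.' (not opp) -> no flip
Dir W: opp run (3,4) capped by W -> flip
Dir E: first cell '.' (not opp) -> no flip
Dir SW: first cell 'W' (not opp) -> no flip
Dir S: first cell '.' (not opp) -> no flip
Dir SE: first cell '.' (not opp) -> no flip
All flips: (3,4)

Answer: ........
..B.....
..B.....
..BWWW..
...BW...
........
........
........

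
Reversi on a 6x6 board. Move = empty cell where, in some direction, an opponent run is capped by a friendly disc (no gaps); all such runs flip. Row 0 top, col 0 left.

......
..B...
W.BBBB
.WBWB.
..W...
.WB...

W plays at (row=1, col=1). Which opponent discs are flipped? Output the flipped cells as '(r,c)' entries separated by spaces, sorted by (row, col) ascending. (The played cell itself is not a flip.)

Answer: (2,2)

Derivation:
Dir NW: first cell '.' (not opp) -> no flip
Dir N: first cell '.' (not opp) -> no flip
Dir NE: first cell '.' (not opp) -> no flip
Dir W: first cell '.' (not opp) -> no flip
Dir E: opp run (1,2), next='.' -> no flip
Dir SW: first cell 'W' (not opp) -> no flip
Dir S: first cell '.' (not opp) -> no flip
Dir SE: opp run (2,2) capped by W -> flip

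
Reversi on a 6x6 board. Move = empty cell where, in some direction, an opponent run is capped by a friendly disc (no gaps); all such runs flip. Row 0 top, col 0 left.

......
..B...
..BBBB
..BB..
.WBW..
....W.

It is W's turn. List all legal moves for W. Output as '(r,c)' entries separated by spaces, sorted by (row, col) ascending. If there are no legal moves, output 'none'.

Answer: (1,3) (1,4) (2,1)

Derivation:
(0,1): no bracket -> illegal
(0,2): no bracket -> illegal
(0,3): no bracket -> illegal
(1,1): no bracket -> illegal
(1,3): flips 2 -> legal
(1,4): flips 2 -> legal
(1,5): no bracket -> illegal
(2,1): flips 1 -> legal
(3,1): no bracket -> illegal
(3,4): no bracket -> illegal
(3,5): no bracket -> illegal
(4,4): no bracket -> illegal
(5,1): no bracket -> illegal
(5,2): no bracket -> illegal
(5,3): no bracket -> illegal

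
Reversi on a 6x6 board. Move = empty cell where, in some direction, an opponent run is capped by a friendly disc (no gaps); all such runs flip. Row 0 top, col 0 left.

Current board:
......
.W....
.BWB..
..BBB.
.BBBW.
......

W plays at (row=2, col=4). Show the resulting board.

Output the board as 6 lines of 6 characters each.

Answer: ......
.W....
.BWWW.
..BBW.
.BBBW.
......

Derivation:
Place W at (2,4); scan 8 dirs for brackets.
Dir NW: first cell '.' (not opp) -> no flip
Dir N: first cell '.' (not opp) -> no flip
Dir NE: first cell '.' (not opp) -> no flip
Dir W: opp run (2,3) capped by W -> flip
Dir E: first cell '.' (not opp) -> no flip
Dir SW: opp run (3,3) (4,2), next='.' -> no flip
Dir S: opp run (3,4) capped by W -> flip
Dir SE: first cell '.' (not opp) -> no flip
All flips: (2,3) (3,4)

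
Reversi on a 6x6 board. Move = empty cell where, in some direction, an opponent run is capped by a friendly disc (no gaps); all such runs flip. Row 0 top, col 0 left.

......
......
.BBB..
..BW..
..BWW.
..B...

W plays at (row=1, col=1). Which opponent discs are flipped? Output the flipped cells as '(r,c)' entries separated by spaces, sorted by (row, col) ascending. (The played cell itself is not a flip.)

Answer: (2,2)

Derivation:
Dir NW: first cell '.' (not opp) -> no flip
Dir N: first cell '.' (not opp) -> no flip
Dir NE: first cell '.' (not opp) -> no flip
Dir W: first cell '.' (not opp) -> no flip
Dir E: first cell '.' (not opp) -> no flip
Dir SW: first cell '.' (not opp) -> no flip
Dir S: opp run (2,1), next='.' -> no flip
Dir SE: opp run (2,2) capped by W -> flip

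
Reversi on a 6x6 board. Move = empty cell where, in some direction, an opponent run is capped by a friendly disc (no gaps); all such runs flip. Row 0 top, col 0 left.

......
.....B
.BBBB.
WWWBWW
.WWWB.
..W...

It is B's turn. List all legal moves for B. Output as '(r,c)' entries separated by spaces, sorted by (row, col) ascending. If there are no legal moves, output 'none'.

(2,0): no bracket -> illegal
(2,5): no bracket -> illegal
(4,0): flips 4 -> legal
(4,5): flips 1 -> legal
(5,0): flips 2 -> legal
(5,1): flips 3 -> legal
(5,3): flips 1 -> legal
(5,4): flips 2 -> legal

Answer: (4,0) (4,5) (5,0) (5,1) (5,3) (5,4)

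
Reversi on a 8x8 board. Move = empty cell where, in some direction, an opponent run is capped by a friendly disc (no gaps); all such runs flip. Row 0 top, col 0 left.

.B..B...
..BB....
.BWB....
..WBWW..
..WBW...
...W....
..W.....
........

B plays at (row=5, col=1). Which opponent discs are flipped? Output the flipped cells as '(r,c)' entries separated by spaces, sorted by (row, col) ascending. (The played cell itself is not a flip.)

Answer: (4,2)

Derivation:
Dir NW: first cell '.' (not opp) -> no flip
Dir N: first cell '.' (not opp) -> no flip
Dir NE: opp run (4,2) capped by B -> flip
Dir W: first cell '.' (not opp) -> no flip
Dir E: first cell '.' (not opp) -> no flip
Dir SW: first cell '.' (not opp) -> no flip
Dir S: first cell '.' (not opp) -> no flip
Dir SE: opp run (6,2), next='.' -> no flip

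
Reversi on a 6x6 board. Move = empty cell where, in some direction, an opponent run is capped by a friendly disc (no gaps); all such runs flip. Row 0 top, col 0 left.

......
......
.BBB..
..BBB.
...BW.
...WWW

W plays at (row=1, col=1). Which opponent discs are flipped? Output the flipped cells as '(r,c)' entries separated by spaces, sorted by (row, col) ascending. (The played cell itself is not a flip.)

Dir NW: first cell '.' (not opp) -> no flip
Dir N: first cell '.' (not opp) -> no flip
Dir NE: first cell '.' (not opp) -> no flip
Dir W: first cell '.' (not opp) -> no flip
Dir E: first cell '.' (not opp) -> no flip
Dir SW: first cell '.' (not opp) -> no flip
Dir S: opp run (2,1), next='.' -> no flip
Dir SE: opp run (2,2) (3,3) capped by W -> flip

Answer: (2,2) (3,3)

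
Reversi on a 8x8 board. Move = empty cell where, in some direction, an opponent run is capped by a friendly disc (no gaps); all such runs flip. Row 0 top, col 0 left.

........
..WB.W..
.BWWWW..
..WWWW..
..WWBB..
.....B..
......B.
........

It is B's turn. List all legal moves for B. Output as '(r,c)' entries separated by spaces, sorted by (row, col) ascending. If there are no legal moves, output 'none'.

(0,1): flips 3 -> legal
(0,2): no bracket -> illegal
(0,3): flips 1 -> legal
(0,4): no bracket -> illegal
(0,5): flips 3 -> legal
(0,6): no bracket -> illegal
(1,1): flips 3 -> legal
(1,4): flips 2 -> legal
(1,6): no bracket -> illegal
(2,6): flips 5 -> legal
(3,1): flips 1 -> legal
(3,6): no bracket -> illegal
(4,1): flips 2 -> legal
(4,6): flips 2 -> legal
(5,1): no bracket -> illegal
(5,2): no bracket -> illegal
(5,3): flips 3 -> legal
(5,4): flips 2 -> legal

Answer: (0,1) (0,3) (0,5) (1,1) (1,4) (2,6) (3,1) (4,1) (4,6) (5,3) (5,4)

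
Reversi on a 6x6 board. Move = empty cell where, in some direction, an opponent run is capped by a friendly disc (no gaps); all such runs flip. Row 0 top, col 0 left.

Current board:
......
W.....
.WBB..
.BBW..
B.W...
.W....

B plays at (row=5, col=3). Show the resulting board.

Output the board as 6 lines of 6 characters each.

Place B at (5,3); scan 8 dirs for brackets.
Dir NW: opp run (4,2) capped by B -> flip
Dir N: first cell '.' (not opp) -> no flip
Dir NE: first cell '.' (not opp) -> no flip
Dir W: first cell '.' (not opp) -> no flip
Dir E: first cell '.' (not opp) -> no flip
Dir SW: edge -> no flip
Dir S: edge -> no flip
Dir SE: edge -> no flip
All flips: (4,2)

Answer: ......
W.....
.WBB..
.BBW..
B.B...
.W.B..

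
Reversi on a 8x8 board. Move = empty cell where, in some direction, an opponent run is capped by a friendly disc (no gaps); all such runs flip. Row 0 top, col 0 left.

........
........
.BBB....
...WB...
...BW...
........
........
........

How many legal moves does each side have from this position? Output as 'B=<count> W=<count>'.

Answer: B=4 W=6

Derivation:
-- B to move --
(2,4): no bracket -> illegal
(3,2): flips 1 -> legal
(3,5): no bracket -> illegal
(4,2): no bracket -> illegal
(4,5): flips 1 -> legal
(5,3): no bracket -> illegal
(5,4): flips 1 -> legal
(5,5): flips 2 -> legal
B mobility = 4
-- W to move --
(1,0): no bracket -> illegal
(1,1): flips 1 -> legal
(1,2): no bracket -> illegal
(1,3): flips 1 -> legal
(1,4): no bracket -> illegal
(2,0): no bracket -> illegal
(2,4): flips 1 -> legal
(2,5): no bracket -> illegal
(3,0): no bracket -> illegal
(3,1): no bracket -> illegal
(3,2): no bracket -> illegal
(3,5): flips 1 -> legal
(4,2): flips 1 -> legal
(4,5): no bracket -> illegal
(5,2): no bracket -> illegal
(5,3): flips 1 -> legal
(5,4): no bracket -> illegal
W mobility = 6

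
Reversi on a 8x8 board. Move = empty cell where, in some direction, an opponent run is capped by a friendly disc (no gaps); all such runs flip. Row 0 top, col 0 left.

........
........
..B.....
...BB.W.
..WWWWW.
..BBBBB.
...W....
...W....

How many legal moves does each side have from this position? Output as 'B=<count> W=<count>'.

-- B to move --
(2,5): no bracket -> illegal
(2,6): flips 2 -> legal
(2,7): flips 2 -> legal
(3,1): flips 1 -> legal
(3,2): flips 2 -> legal
(3,5): flips 2 -> legal
(3,7): flips 1 -> legal
(4,1): no bracket -> illegal
(4,7): no bracket -> illegal
(5,1): flips 1 -> legal
(5,7): no bracket -> illegal
(6,2): no bracket -> illegal
(6,4): no bracket -> illegal
(7,2): flips 1 -> legal
(7,4): flips 1 -> legal
B mobility = 9
-- W to move --
(1,1): flips 2 -> legal
(1,2): no bracket -> illegal
(1,3): no bracket -> illegal
(2,1): no bracket -> illegal
(2,3): flips 2 -> legal
(2,4): flips 2 -> legal
(2,5): flips 1 -> legal
(3,1): no bracket -> illegal
(3,2): no bracket -> illegal
(3,5): no bracket -> illegal
(4,1): flips 1 -> legal
(4,7): no bracket -> illegal
(5,1): no bracket -> illegal
(5,7): no bracket -> illegal
(6,1): flips 1 -> legal
(6,2): flips 2 -> legal
(6,4): flips 3 -> legal
(6,5): flips 2 -> legal
(6,6): flips 2 -> legal
(6,7): flips 1 -> legal
W mobility = 11

Answer: B=9 W=11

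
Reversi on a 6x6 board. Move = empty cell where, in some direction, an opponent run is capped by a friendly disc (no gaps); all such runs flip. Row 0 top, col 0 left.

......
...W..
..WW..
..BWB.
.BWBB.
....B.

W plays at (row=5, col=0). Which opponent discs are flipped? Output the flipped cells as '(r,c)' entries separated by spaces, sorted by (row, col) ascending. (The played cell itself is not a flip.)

Answer: (3,2) (4,1)

Derivation:
Dir NW: edge -> no flip
Dir N: first cell '.' (not opp) -> no flip
Dir NE: opp run (4,1) (3,2) capped by W -> flip
Dir W: edge -> no flip
Dir E: first cell '.' (not opp) -> no flip
Dir SW: edge -> no flip
Dir S: edge -> no flip
Dir SE: edge -> no flip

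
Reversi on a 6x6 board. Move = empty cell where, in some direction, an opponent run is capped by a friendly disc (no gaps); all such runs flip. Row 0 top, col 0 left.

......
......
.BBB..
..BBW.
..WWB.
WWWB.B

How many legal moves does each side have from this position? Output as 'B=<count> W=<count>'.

-- B to move --
(2,4): flips 1 -> legal
(2,5): no bracket -> illegal
(3,1): flips 1 -> legal
(3,5): flips 1 -> legal
(4,0): no bracket -> illegal
(4,1): flips 2 -> legal
(4,5): flips 1 -> legal
(5,4): flips 1 -> legal
B mobility = 6
-- W to move --
(1,0): flips 2 -> legal
(1,1): no bracket -> illegal
(1,2): flips 3 -> legal
(1,3): flips 2 -> legal
(1,4): no bracket -> illegal
(2,0): no bracket -> illegal
(2,4): flips 1 -> legal
(3,0): no bracket -> illegal
(3,1): flips 2 -> legal
(3,5): no bracket -> illegal
(4,1): no bracket -> illegal
(4,5): flips 1 -> legal
(5,4): flips 2 -> legal
W mobility = 7

Answer: B=6 W=7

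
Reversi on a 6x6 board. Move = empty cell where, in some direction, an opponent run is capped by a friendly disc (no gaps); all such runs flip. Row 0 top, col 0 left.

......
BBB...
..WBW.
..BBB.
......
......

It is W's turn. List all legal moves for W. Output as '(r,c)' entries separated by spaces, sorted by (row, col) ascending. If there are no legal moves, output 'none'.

Answer: (0,0) (0,2) (4,2) (4,4)

Derivation:
(0,0): flips 1 -> legal
(0,1): no bracket -> illegal
(0,2): flips 1 -> legal
(0,3): no bracket -> illegal
(1,3): no bracket -> illegal
(1,4): no bracket -> illegal
(2,0): no bracket -> illegal
(2,1): no bracket -> illegal
(2,5): no bracket -> illegal
(3,1): no bracket -> illegal
(3,5): no bracket -> illegal
(4,1): no bracket -> illegal
(4,2): flips 2 -> legal
(4,3): no bracket -> illegal
(4,4): flips 2 -> legal
(4,5): no bracket -> illegal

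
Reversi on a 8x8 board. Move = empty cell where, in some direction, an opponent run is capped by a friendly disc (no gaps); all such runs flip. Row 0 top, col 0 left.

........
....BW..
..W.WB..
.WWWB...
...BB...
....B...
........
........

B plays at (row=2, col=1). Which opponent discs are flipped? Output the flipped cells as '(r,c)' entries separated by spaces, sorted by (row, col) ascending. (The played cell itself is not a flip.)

Dir NW: first cell '.' (not opp) -> no flip
Dir N: first cell '.' (not opp) -> no flip
Dir NE: first cell '.' (not opp) -> no flip
Dir W: first cell '.' (not opp) -> no flip
Dir E: opp run (2,2), next='.' -> no flip
Dir SW: first cell '.' (not opp) -> no flip
Dir S: opp run (3,1), next='.' -> no flip
Dir SE: opp run (3,2) capped by B -> flip

Answer: (3,2)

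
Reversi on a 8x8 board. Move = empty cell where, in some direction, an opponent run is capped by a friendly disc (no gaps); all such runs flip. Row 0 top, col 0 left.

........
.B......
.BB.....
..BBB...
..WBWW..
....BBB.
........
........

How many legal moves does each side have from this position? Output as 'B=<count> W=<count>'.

-- B to move --
(3,1): no bracket -> illegal
(3,5): flips 1 -> legal
(3,6): flips 1 -> legal
(4,1): flips 1 -> legal
(4,6): flips 2 -> legal
(5,1): flips 1 -> legal
(5,2): flips 1 -> legal
(5,3): no bracket -> illegal
B mobility = 6
-- W to move --
(0,0): flips 3 -> legal
(0,1): no bracket -> illegal
(0,2): no bracket -> illegal
(1,0): no bracket -> illegal
(1,2): flips 2 -> legal
(1,3): no bracket -> illegal
(2,0): no bracket -> illegal
(2,3): flips 1 -> legal
(2,4): flips 2 -> legal
(2,5): no bracket -> illegal
(3,0): no bracket -> illegal
(3,1): no bracket -> illegal
(3,5): no bracket -> illegal
(4,1): no bracket -> illegal
(4,6): no bracket -> illegal
(4,7): no bracket -> illegal
(5,2): no bracket -> illegal
(5,3): no bracket -> illegal
(5,7): no bracket -> illegal
(6,3): flips 1 -> legal
(6,4): flips 1 -> legal
(6,5): flips 1 -> legal
(6,6): flips 1 -> legal
(6,7): flips 1 -> legal
W mobility = 9

Answer: B=6 W=9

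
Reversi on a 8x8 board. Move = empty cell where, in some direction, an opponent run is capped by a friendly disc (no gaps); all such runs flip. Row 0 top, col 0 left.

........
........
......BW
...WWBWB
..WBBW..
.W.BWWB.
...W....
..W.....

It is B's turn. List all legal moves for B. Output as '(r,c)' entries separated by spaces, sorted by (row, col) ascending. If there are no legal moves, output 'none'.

(1,6): no bracket -> illegal
(1,7): flips 1 -> legal
(2,2): flips 1 -> legal
(2,3): flips 3 -> legal
(2,4): flips 1 -> legal
(2,5): flips 1 -> legal
(3,1): flips 1 -> legal
(3,2): flips 2 -> legal
(4,0): no bracket -> illegal
(4,1): flips 1 -> legal
(4,6): flips 2 -> legal
(4,7): no bracket -> illegal
(5,0): no bracket -> illegal
(5,2): no bracket -> illegal
(6,0): no bracket -> illegal
(6,1): no bracket -> illegal
(6,2): no bracket -> illegal
(6,4): flips 1 -> legal
(6,5): flips 3 -> legal
(6,6): flips 1 -> legal
(7,1): no bracket -> illegal
(7,3): flips 1 -> legal
(7,4): no bracket -> illegal

Answer: (1,7) (2,2) (2,3) (2,4) (2,5) (3,1) (3,2) (4,1) (4,6) (6,4) (6,5) (6,6) (7,3)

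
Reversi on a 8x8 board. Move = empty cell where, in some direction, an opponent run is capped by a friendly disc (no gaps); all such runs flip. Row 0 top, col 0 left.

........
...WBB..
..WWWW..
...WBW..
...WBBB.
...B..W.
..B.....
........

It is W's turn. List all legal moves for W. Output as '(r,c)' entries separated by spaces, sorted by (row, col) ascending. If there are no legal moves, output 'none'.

Answer: (0,3) (0,4) (0,5) (0,6) (1,6) (3,6) (4,7) (5,4) (5,5) (5,7) (6,3) (7,1)

Derivation:
(0,3): flips 1 -> legal
(0,4): flips 1 -> legal
(0,5): flips 2 -> legal
(0,6): flips 1 -> legal
(1,6): flips 2 -> legal
(2,6): no bracket -> illegal
(3,6): flips 1 -> legal
(3,7): no bracket -> illegal
(4,2): no bracket -> illegal
(4,7): flips 3 -> legal
(5,1): no bracket -> illegal
(5,2): no bracket -> illegal
(5,4): flips 2 -> legal
(5,5): flips 2 -> legal
(5,7): flips 1 -> legal
(6,1): no bracket -> illegal
(6,3): flips 1 -> legal
(6,4): no bracket -> illegal
(7,1): flips 3 -> legal
(7,2): no bracket -> illegal
(7,3): no bracket -> illegal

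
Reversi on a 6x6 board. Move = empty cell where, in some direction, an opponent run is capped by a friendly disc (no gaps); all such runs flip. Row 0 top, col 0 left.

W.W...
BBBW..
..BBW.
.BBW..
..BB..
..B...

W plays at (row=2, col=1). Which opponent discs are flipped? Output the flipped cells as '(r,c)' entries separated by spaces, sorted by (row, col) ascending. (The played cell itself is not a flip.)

Answer: (2,2) (2,3)

Derivation:
Dir NW: opp run (1,0), next=edge -> no flip
Dir N: opp run (1,1), next='.' -> no flip
Dir NE: opp run (1,2), next='.' -> no flip
Dir W: first cell '.' (not opp) -> no flip
Dir E: opp run (2,2) (2,3) capped by W -> flip
Dir SW: first cell '.' (not opp) -> no flip
Dir S: opp run (3,1), next='.' -> no flip
Dir SE: opp run (3,2) (4,3), next='.' -> no flip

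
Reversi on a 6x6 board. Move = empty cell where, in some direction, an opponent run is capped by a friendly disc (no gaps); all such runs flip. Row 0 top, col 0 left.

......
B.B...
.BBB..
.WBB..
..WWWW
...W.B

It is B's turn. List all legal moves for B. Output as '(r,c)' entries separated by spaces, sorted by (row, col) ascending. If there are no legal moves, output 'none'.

(2,0): no bracket -> illegal
(3,0): flips 1 -> legal
(3,4): no bracket -> illegal
(3,5): flips 1 -> legal
(4,0): flips 1 -> legal
(4,1): flips 1 -> legal
(5,1): flips 1 -> legal
(5,2): flips 1 -> legal
(5,4): flips 1 -> legal

Answer: (3,0) (3,5) (4,0) (4,1) (5,1) (5,2) (5,4)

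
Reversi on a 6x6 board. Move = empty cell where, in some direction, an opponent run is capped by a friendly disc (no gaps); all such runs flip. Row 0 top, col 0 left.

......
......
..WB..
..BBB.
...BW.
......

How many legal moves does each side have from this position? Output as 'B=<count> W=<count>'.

-- B to move --
(1,1): flips 1 -> legal
(1,2): flips 1 -> legal
(1,3): no bracket -> illegal
(2,1): flips 1 -> legal
(3,1): no bracket -> illegal
(3,5): no bracket -> illegal
(4,5): flips 1 -> legal
(5,3): no bracket -> illegal
(5,4): flips 1 -> legal
(5,5): flips 1 -> legal
B mobility = 6
-- W to move --
(1,2): no bracket -> illegal
(1,3): no bracket -> illegal
(1,4): no bracket -> illegal
(2,1): no bracket -> illegal
(2,4): flips 2 -> legal
(2,5): no bracket -> illegal
(3,1): no bracket -> illegal
(3,5): no bracket -> illegal
(4,1): no bracket -> illegal
(4,2): flips 2 -> legal
(4,5): no bracket -> illegal
(5,2): no bracket -> illegal
(5,3): no bracket -> illegal
(5,4): no bracket -> illegal
W mobility = 2

Answer: B=6 W=2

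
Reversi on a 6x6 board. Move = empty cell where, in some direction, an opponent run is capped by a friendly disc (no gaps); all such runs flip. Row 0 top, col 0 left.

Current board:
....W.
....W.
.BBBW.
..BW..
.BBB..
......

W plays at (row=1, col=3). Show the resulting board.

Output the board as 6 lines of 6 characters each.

Place W at (1,3); scan 8 dirs for brackets.
Dir NW: first cell '.' (not opp) -> no flip
Dir N: first cell '.' (not opp) -> no flip
Dir NE: first cell 'W' (not opp) -> no flip
Dir W: first cell '.' (not opp) -> no flip
Dir E: first cell 'W' (not opp) -> no flip
Dir SW: opp run (2,2), next='.' -> no flip
Dir S: opp run (2,3) capped by W -> flip
Dir SE: first cell 'W' (not opp) -> no flip
All flips: (2,3)

Answer: ....W.
...WW.
.BBWW.
..BW..
.BBB..
......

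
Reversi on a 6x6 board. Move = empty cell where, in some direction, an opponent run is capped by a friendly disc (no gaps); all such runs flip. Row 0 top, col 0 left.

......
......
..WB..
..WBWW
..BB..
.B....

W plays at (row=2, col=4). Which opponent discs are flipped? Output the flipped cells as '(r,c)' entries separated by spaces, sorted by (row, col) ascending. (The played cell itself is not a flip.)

Dir NW: first cell '.' (not opp) -> no flip
Dir N: first cell '.' (not opp) -> no flip
Dir NE: first cell '.' (not opp) -> no flip
Dir W: opp run (2,3) capped by W -> flip
Dir E: first cell '.' (not opp) -> no flip
Dir SW: opp run (3,3) (4,2) (5,1), next=edge -> no flip
Dir S: first cell 'W' (not opp) -> no flip
Dir SE: first cell 'W' (not opp) -> no flip

Answer: (2,3)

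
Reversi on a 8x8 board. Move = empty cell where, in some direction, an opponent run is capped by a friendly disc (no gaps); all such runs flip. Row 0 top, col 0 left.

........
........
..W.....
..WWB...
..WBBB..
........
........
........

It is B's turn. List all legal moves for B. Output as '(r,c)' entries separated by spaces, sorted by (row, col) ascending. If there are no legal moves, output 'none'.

Answer: (1,1) (2,1) (2,3) (3,1) (4,1)

Derivation:
(1,1): flips 2 -> legal
(1,2): no bracket -> illegal
(1,3): no bracket -> illegal
(2,1): flips 1 -> legal
(2,3): flips 1 -> legal
(2,4): no bracket -> illegal
(3,1): flips 2 -> legal
(4,1): flips 1 -> legal
(5,1): no bracket -> illegal
(5,2): no bracket -> illegal
(5,3): no bracket -> illegal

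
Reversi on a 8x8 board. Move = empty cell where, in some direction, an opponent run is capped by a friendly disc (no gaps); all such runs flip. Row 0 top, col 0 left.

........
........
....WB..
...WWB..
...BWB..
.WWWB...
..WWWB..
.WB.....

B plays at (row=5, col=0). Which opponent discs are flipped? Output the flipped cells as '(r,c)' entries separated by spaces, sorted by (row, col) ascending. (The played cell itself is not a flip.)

Dir NW: edge -> no flip
Dir N: first cell '.' (not opp) -> no flip
Dir NE: first cell '.' (not opp) -> no flip
Dir W: edge -> no flip
Dir E: opp run (5,1) (5,2) (5,3) capped by B -> flip
Dir SW: edge -> no flip
Dir S: first cell '.' (not opp) -> no flip
Dir SE: first cell '.' (not opp) -> no flip

Answer: (5,1) (5,2) (5,3)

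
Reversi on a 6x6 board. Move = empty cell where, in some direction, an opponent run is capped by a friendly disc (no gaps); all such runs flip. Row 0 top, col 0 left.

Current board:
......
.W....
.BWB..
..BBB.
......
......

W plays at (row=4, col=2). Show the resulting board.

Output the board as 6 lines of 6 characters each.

Place W at (4,2); scan 8 dirs for brackets.
Dir NW: first cell '.' (not opp) -> no flip
Dir N: opp run (3,2) capped by W -> flip
Dir NE: opp run (3,3), next='.' -> no flip
Dir W: first cell '.' (not opp) -> no flip
Dir E: first cell '.' (not opp) -> no flip
Dir SW: first cell '.' (not opp) -> no flip
Dir S: first cell '.' (not opp) -> no flip
Dir SE: first cell '.' (not opp) -> no flip
All flips: (3,2)

Answer: ......
.W....
.BWB..
..WBB.
..W...
......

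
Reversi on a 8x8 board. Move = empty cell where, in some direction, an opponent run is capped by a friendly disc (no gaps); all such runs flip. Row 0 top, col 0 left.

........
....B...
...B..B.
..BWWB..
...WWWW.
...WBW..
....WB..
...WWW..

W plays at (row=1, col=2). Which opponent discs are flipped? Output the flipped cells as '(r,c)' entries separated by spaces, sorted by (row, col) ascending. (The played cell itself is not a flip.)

Dir NW: first cell '.' (not opp) -> no flip
Dir N: first cell '.' (not opp) -> no flip
Dir NE: first cell '.' (not opp) -> no flip
Dir W: first cell '.' (not opp) -> no flip
Dir E: first cell '.' (not opp) -> no flip
Dir SW: first cell '.' (not opp) -> no flip
Dir S: first cell '.' (not opp) -> no flip
Dir SE: opp run (2,3) capped by W -> flip

Answer: (2,3)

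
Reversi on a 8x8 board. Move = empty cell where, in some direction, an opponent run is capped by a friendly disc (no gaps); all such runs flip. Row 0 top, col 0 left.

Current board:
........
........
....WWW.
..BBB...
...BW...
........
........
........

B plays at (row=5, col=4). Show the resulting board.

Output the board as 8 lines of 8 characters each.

Answer: ........
........
....WWW.
..BBB...
...BB...
....B...
........
........

Derivation:
Place B at (5,4); scan 8 dirs for brackets.
Dir NW: first cell 'B' (not opp) -> no flip
Dir N: opp run (4,4) capped by B -> flip
Dir NE: first cell '.' (not opp) -> no flip
Dir W: first cell '.' (not opp) -> no flip
Dir E: first cell '.' (not opp) -> no flip
Dir SW: first cell '.' (not opp) -> no flip
Dir S: first cell '.' (not opp) -> no flip
Dir SE: first cell '.' (not opp) -> no flip
All flips: (4,4)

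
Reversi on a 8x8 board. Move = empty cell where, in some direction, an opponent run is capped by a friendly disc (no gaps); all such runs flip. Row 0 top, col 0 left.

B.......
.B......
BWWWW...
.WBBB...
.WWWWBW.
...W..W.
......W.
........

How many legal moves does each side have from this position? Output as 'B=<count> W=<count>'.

-- B to move --
(1,0): flips 1 -> legal
(1,2): flips 2 -> legal
(1,3): flips 1 -> legal
(1,4): flips 2 -> legal
(1,5): flips 1 -> legal
(2,5): flips 4 -> legal
(3,0): flips 1 -> legal
(3,5): no bracket -> illegal
(3,6): no bracket -> illegal
(3,7): no bracket -> illegal
(4,0): flips 4 -> legal
(4,7): flips 1 -> legal
(5,0): flips 1 -> legal
(5,1): flips 4 -> legal
(5,2): flips 2 -> legal
(5,4): flips 2 -> legal
(5,5): flips 1 -> legal
(5,7): no bracket -> illegal
(6,2): no bracket -> illegal
(6,3): flips 2 -> legal
(6,4): flips 3 -> legal
(6,5): no bracket -> illegal
(6,7): flips 1 -> legal
(7,5): no bracket -> illegal
(7,6): no bracket -> illegal
(7,7): no bracket -> illegal
B mobility = 17
-- W to move --
(0,1): flips 1 -> legal
(0,2): no bracket -> illegal
(1,0): no bracket -> illegal
(1,2): no bracket -> illegal
(2,5): flips 1 -> legal
(3,0): no bracket -> illegal
(3,5): flips 3 -> legal
(3,6): no bracket -> illegal
(5,4): no bracket -> illegal
(5,5): no bracket -> illegal
W mobility = 3

Answer: B=17 W=3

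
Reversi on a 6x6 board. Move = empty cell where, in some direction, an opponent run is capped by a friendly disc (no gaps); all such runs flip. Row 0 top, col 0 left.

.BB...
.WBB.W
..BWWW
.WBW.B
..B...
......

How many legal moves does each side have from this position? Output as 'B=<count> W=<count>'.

-- B to move --
(0,0): flips 1 -> legal
(0,4): no bracket -> illegal
(0,5): flips 2 -> legal
(1,0): flips 1 -> legal
(1,4): flips 1 -> legal
(2,0): flips 2 -> legal
(2,1): flips 1 -> legal
(3,0): flips 1 -> legal
(3,4): flips 2 -> legal
(4,0): flips 1 -> legal
(4,1): no bracket -> illegal
(4,3): flips 2 -> legal
(4,4): flips 1 -> legal
B mobility = 11
-- W to move --
(0,0): no bracket -> illegal
(0,3): flips 1 -> legal
(0,4): flips 2 -> legal
(1,0): no bracket -> illegal
(1,4): flips 2 -> legal
(2,1): flips 1 -> legal
(3,4): no bracket -> illegal
(4,1): flips 1 -> legal
(4,3): no bracket -> illegal
(4,4): no bracket -> illegal
(4,5): flips 1 -> legal
(5,1): flips 1 -> legal
(5,2): no bracket -> illegal
(5,3): flips 1 -> legal
W mobility = 8

Answer: B=11 W=8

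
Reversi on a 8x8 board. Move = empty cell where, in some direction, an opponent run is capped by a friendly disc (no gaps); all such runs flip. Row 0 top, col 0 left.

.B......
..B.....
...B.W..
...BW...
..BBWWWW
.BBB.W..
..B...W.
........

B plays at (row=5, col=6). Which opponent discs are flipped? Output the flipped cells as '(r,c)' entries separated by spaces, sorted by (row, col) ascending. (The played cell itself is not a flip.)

Answer: (3,4) (4,5)

Derivation:
Dir NW: opp run (4,5) (3,4) capped by B -> flip
Dir N: opp run (4,6), next='.' -> no flip
Dir NE: opp run (4,7), next=edge -> no flip
Dir W: opp run (5,5), next='.' -> no flip
Dir E: first cell '.' (not opp) -> no flip
Dir SW: first cell '.' (not opp) -> no flip
Dir S: opp run (6,6), next='.' -> no flip
Dir SE: first cell '.' (not opp) -> no flip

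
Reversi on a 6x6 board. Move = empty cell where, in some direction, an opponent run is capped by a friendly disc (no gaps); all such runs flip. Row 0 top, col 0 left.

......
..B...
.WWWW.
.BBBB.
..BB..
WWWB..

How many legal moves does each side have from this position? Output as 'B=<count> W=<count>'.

Answer: B=6 W=9

Derivation:
-- B to move --
(1,0): flips 1 -> legal
(1,1): flips 2 -> legal
(1,3): flips 2 -> legal
(1,4): flips 2 -> legal
(1,5): flips 1 -> legal
(2,0): no bracket -> illegal
(2,5): no bracket -> illegal
(3,0): flips 1 -> legal
(3,5): no bracket -> illegal
(4,0): no bracket -> illegal
(4,1): no bracket -> illegal
B mobility = 6
-- W to move --
(0,1): flips 1 -> legal
(0,2): flips 1 -> legal
(0,3): flips 1 -> legal
(1,1): no bracket -> illegal
(1,3): no bracket -> illegal
(2,0): no bracket -> illegal
(2,5): flips 2 -> legal
(3,0): no bracket -> illegal
(3,5): no bracket -> illegal
(4,0): flips 1 -> legal
(4,1): flips 2 -> legal
(4,4): flips 2 -> legal
(4,5): flips 1 -> legal
(5,4): flips 3 -> legal
W mobility = 9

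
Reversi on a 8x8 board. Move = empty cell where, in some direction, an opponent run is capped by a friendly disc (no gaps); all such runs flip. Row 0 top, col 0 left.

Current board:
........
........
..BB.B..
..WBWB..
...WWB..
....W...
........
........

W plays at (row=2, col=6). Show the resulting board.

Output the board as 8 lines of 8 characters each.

Answer: ........
........
..BB.BW.
..WBWW..
...WWB..
....W...
........
........

Derivation:
Place W at (2,6); scan 8 dirs for brackets.
Dir NW: first cell '.' (not opp) -> no flip
Dir N: first cell '.' (not opp) -> no flip
Dir NE: first cell '.' (not opp) -> no flip
Dir W: opp run (2,5), next='.' -> no flip
Dir E: first cell '.' (not opp) -> no flip
Dir SW: opp run (3,5) capped by W -> flip
Dir S: first cell '.' (not opp) -> no flip
Dir SE: first cell '.' (not opp) -> no flip
All flips: (3,5)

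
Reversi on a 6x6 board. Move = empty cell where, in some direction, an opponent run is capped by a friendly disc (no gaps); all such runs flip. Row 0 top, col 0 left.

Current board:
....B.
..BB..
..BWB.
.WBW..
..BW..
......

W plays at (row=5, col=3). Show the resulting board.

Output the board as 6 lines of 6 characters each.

Place W at (5,3); scan 8 dirs for brackets.
Dir NW: opp run (4,2) capped by W -> flip
Dir N: first cell 'W' (not opp) -> no flip
Dir NE: first cell '.' (not opp) -> no flip
Dir W: first cell '.' (not opp) -> no flip
Dir E: first cell '.' (not opp) -> no flip
Dir SW: edge -> no flip
Dir S: edge -> no flip
Dir SE: edge -> no flip
All flips: (4,2)

Answer: ....B.
..BB..
..BWB.
.WBW..
..WW..
...W..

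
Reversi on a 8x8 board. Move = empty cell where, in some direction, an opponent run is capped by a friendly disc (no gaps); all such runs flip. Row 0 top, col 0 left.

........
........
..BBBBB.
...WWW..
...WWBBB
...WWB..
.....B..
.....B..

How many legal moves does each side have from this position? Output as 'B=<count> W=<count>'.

-- B to move --
(3,2): flips 2 -> legal
(3,6): no bracket -> illegal
(4,2): flips 3 -> legal
(5,2): flips 4 -> legal
(6,2): flips 3 -> legal
(6,3): flips 4 -> legal
(6,4): flips 3 -> legal
B mobility = 6
-- W to move --
(1,1): flips 1 -> legal
(1,2): flips 1 -> legal
(1,3): flips 2 -> legal
(1,4): flips 1 -> legal
(1,5): flips 2 -> legal
(1,6): flips 1 -> legal
(1,7): flips 1 -> legal
(2,1): no bracket -> illegal
(2,7): no bracket -> illegal
(3,1): no bracket -> illegal
(3,2): no bracket -> illegal
(3,6): flips 1 -> legal
(3,7): no bracket -> illegal
(5,6): flips 2 -> legal
(5,7): flips 1 -> legal
(6,4): no bracket -> illegal
(6,6): flips 1 -> legal
(7,4): no bracket -> illegal
(7,6): flips 1 -> legal
W mobility = 12

Answer: B=6 W=12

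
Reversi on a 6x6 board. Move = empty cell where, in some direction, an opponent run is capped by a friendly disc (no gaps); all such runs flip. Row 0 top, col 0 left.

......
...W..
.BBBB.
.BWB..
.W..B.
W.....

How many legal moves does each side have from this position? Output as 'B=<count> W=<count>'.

Answer: B=6 W=9

Derivation:
-- B to move --
(0,2): flips 1 -> legal
(0,3): flips 1 -> legal
(0,4): flips 1 -> legal
(1,2): no bracket -> illegal
(1,4): no bracket -> illegal
(3,0): no bracket -> illegal
(4,0): no bracket -> illegal
(4,2): flips 1 -> legal
(4,3): flips 1 -> legal
(5,1): flips 1 -> legal
(5,2): no bracket -> illegal
B mobility = 6
-- W to move --
(1,0): flips 1 -> legal
(1,1): flips 2 -> legal
(1,2): flips 1 -> legal
(1,4): flips 1 -> legal
(1,5): no bracket -> illegal
(2,0): no bracket -> illegal
(2,5): no bracket -> illegal
(3,0): flips 1 -> legal
(3,4): flips 1 -> legal
(3,5): flips 1 -> legal
(4,0): flips 2 -> legal
(4,2): no bracket -> illegal
(4,3): flips 2 -> legal
(4,5): no bracket -> illegal
(5,3): no bracket -> illegal
(5,4): no bracket -> illegal
(5,5): no bracket -> illegal
W mobility = 9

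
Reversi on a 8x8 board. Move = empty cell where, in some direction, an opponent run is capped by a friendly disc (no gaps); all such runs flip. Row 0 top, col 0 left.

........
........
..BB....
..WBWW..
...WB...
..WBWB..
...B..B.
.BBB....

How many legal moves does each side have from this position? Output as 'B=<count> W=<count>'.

-- B to move --
(2,1): no bracket -> illegal
(2,4): flips 1 -> legal
(2,5): no bracket -> illegal
(2,6): flips 1 -> legal
(3,1): flips 1 -> legal
(3,6): flips 2 -> legal
(4,1): flips 2 -> legal
(4,2): flips 2 -> legal
(4,5): flips 2 -> legal
(4,6): no bracket -> illegal
(5,1): flips 1 -> legal
(6,1): no bracket -> illegal
(6,2): no bracket -> illegal
(6,4): flips 1 -> legal
(6,5): no bracket -> illegal
B mobility = 9
-- W to move --
(1,1): no bracket -> illegal
(1,2): flips 2 -> legal
(1,3): flips 2 -> legal
(1,4): flips 1 -> legal
(2,1): no bracket -> illegal
(2,4): no bracket -> illegal
(3,1): no bracket -> illegal
(4,2): no bracket -> illegal
(4,5): flips 1 -> legal
(4,6): no bracket -> illegal
(5,6): flips 1 -> legal
(5,7): no bracket -> illegal
(6,0): no bracket -> illegal
(6,1): no bracket -> illegal
(6,2): flips 2 -> legal
(6,4): no bracket -> illegal
(6,5): no bracket -> illegal
(6,7): no bracket -> illegal
(7,0): no bracket -> illegal
(7,4): flips 1 -> legal
(7,5): no bracket -> illegal
(7,6): no bracket -> illegal
(7,7): no bracket -> illegal
W mobility = 7

Answer: B=9 W=7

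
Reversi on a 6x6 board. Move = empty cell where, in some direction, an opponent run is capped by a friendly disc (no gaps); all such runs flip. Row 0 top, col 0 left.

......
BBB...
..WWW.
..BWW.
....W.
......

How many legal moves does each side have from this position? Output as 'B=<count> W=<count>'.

Answer: B=4 W=6

Derivation:
-- B to move --
(1,3): no bracket -> illegal
(1,4): flips 1 -> legal
(1,5): no bracket -> illegal
(2,1): no bracket -> illegal
(2,5): no bracket -> illegal
(3,1): no bracket -> illegal
(3,5): flips 2 -> legal
(4,2): no bracket -> illegal
(4,3): no bracket -> illegal
(4,5): flips 2 -> legal
(5,3): no bracket -> illegal
(5,4): no bracket -> illegal
(5,5): flips 3 -> legal
B mobility = 4
-- W to move --
(0,0): flips 1 -> legal
(0,1): flips 1 -> legal
(0,2): flips 1 -> legal
(0,3): no bracket -> illegal
(1,3): no bracket -> illegal
(2,0): no bracket -> illegal
(2,1): no bracket -> illegal
(3,1): flips 1 -> legal
(4,1): flips 1 -> legal
(4,2): flips 1 -> legal
(4,3): no bracket -> illegal
W mobility = 6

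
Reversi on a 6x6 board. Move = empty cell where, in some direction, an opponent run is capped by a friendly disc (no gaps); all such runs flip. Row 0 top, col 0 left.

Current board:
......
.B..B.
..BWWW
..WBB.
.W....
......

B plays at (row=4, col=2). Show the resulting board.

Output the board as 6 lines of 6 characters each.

Answer: ......
.B..B.
..BWWW
..BBB.
.WB...
......

Derivation:
Place B at (4,2); scan 8 dirs for brackets.
Dir NW: first cell '.' (not opp) -> no flip
Dir N: opp run (3,2) capped by B -> flip
Dir NE: first cell 'B' (not opp) -> no flip
Dir W: opp run (4,1), next='.' -> no flip
Dir E: first cell '.' (not opp) -> no flip
Dir SW: first cell '.' (not opp) -> no flip
Dir S: first cell '.' (not opp) -> no flip
Dir SE: first cell '.' (not opp) -> no flip
All flips: (3,2)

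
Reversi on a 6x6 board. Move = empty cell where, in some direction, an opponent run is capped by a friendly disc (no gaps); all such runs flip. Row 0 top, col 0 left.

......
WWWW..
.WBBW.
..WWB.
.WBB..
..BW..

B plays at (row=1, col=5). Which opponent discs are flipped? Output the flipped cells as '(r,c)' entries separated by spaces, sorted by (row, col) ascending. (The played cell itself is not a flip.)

Answer: (2,4) (3,3)

Derivation:
Dir NW: first cell '.' (not opp) -> no flip
Dir N: first cell '.' (not opp) -> no flip
Dir NE: edge -> no flip
Dir W: first cell '.' (not opp) -> no flip
Dir E: edge -> no flip
Dir SW: opp run (2,4) (3,3) capped by B -> flip
Dir S: first cell '.' (not opp) -> no flip
Dir SE: edge -> no flip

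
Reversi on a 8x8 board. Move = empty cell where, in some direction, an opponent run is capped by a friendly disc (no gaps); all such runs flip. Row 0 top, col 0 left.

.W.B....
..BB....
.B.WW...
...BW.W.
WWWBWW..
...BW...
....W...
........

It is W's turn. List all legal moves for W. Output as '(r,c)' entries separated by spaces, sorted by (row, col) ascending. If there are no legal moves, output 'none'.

Answer: (0,2) (2,2) (3,2) (5,2) (6,2) (6,3)

Derivation:
(0,2): flips 1 -> legal
(0,4): no bracket -> illegal
(1,0): no bracket -> illegal
(1,1): no bracket -> illegal
(1,4): no bracket -> illegal
(2,0): no bracket -> illegal
(2,2): flips 1 -> legal
(3,0): no bracket -> illegal
(3,1): no bracket -> illegal
(3,2): flips 2 -> legal
(5,2): flips 2 -> legal
(6,2): flips 1 -> legal
(6,3): flips 3 -> legal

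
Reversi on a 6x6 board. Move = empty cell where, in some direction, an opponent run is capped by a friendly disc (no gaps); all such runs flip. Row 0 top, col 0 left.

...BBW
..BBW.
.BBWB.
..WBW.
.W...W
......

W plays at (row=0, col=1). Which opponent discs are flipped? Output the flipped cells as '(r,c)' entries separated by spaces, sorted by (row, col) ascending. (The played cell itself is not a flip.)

Answer: (1,2)

Derivation:
Dir NW: edge -> no flip
Dir N: edge -> no flip
Dir NE: edge -> no flip
Dir W: first cell '.' (not opp) -> no flip
Dir E: first cell '.' (not opp) -> no flip
Dir SW: first cell '.' (not opp) -> no flip
Dir S: first cell '.' (not opp) -> no flip
Dir SE: opp run (1,2) capped by W -> flip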